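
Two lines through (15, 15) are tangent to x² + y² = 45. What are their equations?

x − 2y = −15 and 2x − y = 15

Write the tangent as mx − y + (15 − m·(15)) = 0 and set its distance from the centre to 3√5:
(−15m − (−15))² = 45(m² + 1)
2m² − 5m + 2 = 0, so m = 1/2 or m = 2.
With m = 1/2: x − 2y = −15. With m = 2: 2x − y = 15.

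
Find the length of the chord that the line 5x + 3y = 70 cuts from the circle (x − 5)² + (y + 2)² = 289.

5√34

Substitute y = (70 − 5x)/3:
34x² − 850x + 3400 = 0  ⟹  x² − 25x + 100 = 0
x = 20 or x = 5, giving (20, −10) and (5, 15).
|(20, −10) − (5, 15)| = √((15)² + (−25)²) = 5√34.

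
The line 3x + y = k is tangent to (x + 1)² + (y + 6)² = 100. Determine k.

k = −9 ± 10√10

The line touches the circle iff its distance from (−1, −6) is 10:
|3·(−1) + 1·(−6) − k| / √10 = 10
|k − (−9)| = 10√10.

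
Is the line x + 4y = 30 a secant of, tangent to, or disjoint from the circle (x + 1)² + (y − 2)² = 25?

disjoint

d² = (1·(−1) + 4·2 − (30))²/17 = 529/17; r² = 25.
Since d² > r², the line lies outside the circle.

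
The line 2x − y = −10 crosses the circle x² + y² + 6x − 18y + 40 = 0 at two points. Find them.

(−4, 2) and (2, 14)

Substitute y = 2x + 10:
5x² + 10x − 40 = 0  ⟹  x² + 2x − 8 = 0
x = 2 or x = −4, giving (2, 14) and (−4, 2).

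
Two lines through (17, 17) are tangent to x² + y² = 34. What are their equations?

3x − 5y = −34 and 5x − 3y = 34

Let a tangent through (17, 17) have slope m. Its distance from (0, 0) must equal √34:
[m·(−17) − (−17)]² = 34(m² + 1)
15m² − 34m + 15 = 0, so m = 3/5 or m = 5/3.
Through (17, 17) these give 3x − 5y = −34 and 5x − 3y = 34.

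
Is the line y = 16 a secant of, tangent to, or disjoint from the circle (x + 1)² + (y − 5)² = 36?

Substituting the line into the circle gives x² + 2x + 86 = 0.
Δ = 4 − 344 = −340.
No real roots: the line does not meet the circle.

disjoint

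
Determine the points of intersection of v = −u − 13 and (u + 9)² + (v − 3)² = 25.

Substitute v = −u − 13:
2u² + 50u + 312 = 0  ⟹  u² + 25u + 156 = 0
u = −12 or u = −13, giving (−12, −1) and (−13, 0).

(−13, 0) and (−12, −1)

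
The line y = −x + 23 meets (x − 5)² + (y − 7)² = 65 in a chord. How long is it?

The distance from (5, 7) to the line is 11/√2, and r² = 65.
Half the chord is √(r² − d²) = √(9/2), so the full chord is 3√2.

3√2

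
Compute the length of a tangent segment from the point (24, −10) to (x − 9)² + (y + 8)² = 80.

With centre O = (9, −8), |OP|² = 229 and r² = 80.
The tangent meets the radius at right angles, so tangent² = |PO|² − r² = 229 − 80 = 149.

√149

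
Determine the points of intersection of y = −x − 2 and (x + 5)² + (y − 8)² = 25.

Substitute y = −x − 2:
2x² + 30x + 100 = 0  ⟹  x² + 15x + 50 = 0
x = −5 or x = −10, giving (−5, 3) and (−10, 8).

(−10, 8) and (−5, 3)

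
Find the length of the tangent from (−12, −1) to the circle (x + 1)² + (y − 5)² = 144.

√13

Centre (−1, 5), r² = 144. |PO|² = (−11)² + (−6)² = 157.
By the tangent–radius right angle, tangent length = √(|PO|² − r²) = √13.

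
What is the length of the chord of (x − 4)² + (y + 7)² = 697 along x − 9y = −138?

The distance from (4, −7) to the line is 205/√82, and r² = 697.
Half the chord is √(r² − d²) = √(369/2), so the full chord is 3√82.

3√82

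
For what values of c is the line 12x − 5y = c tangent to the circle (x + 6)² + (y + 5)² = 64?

The line touches the circle iff its distance from (−6, −5) is 8:
|12·(−6) − 5·(−5) − c| / √169 = 8
|c − (−47)| = 8·13, so c = 57 or c = −151.

c = −151 or c = 57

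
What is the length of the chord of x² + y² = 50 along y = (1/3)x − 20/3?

Substitute y = (−20 + x)/3:
10x² − 40x − 50 = 0  ⟹  x² − 4x − 5 = 0
x = 5 or x = −1, giving (5, −5) and (−1, −7).
Chord length = distance between (5, −5) and (−1, −7) = √40 = 2√10.

2√10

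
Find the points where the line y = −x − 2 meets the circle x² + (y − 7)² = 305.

Substitute y = −x − 2:
2x² + 18x − 224 = 0  ⟹  x² + 9x − 112 = 0
x = 7 or x = −16, giving (7, −9) and (−16, 14).

(−16, 14) and (7, −9)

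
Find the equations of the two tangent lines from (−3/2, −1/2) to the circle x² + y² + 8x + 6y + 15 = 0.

Write the tangent as mx − y + (−1/2 − m·(−3/2)) = 0 and set its distance from the centre to √10:
(−5/2m − (−5/2))² = 10(m² + 1)
3m² + 10m + 3 = 0, so m = −3 or m = −1/3.
Through (−3/2, −1/2) these give 3x + y = −5 and x + 3y = −3.

3x + y = −5 and x + 3y = −3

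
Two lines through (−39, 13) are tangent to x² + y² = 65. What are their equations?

4x + 7y = −65 and x + 8y = 65

Write the tangent as mx − y + (13 − m·(−39)) = 0 and set its distance from the centre to √65:
(39m − (−13))² = 65(m² + 1)
56m² + 39m + 4 = 0, so m = −4/7 or m = −1/8.
Through (−39, 13) these give 4x + 7y = −65 and x + 8y = 65.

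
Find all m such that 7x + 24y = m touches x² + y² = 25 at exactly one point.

m = −125 or m = 125

The line touches the circle iff its distance from (0, 0) is 5:
|7·0 + 24·0 − m| / √625 = 5
|m| = 5·25, so m = 125 or m = −125.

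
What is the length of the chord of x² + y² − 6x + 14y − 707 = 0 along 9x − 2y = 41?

Centre (3, −7), r² = 765. Perpendicular distance d from centre to line = |0| / √85 = 0/√85.
Half the chord is √(r² − d²) = √(765), so the full chord is 6√85.

6√85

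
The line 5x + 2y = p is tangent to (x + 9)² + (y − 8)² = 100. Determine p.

For a tangent, require d(centre, line) = r = 10.
|5·(−9) + 2·8 − p| / √29 = 10
|p − (−29)| = 10√29.

p = −29 ± 10√29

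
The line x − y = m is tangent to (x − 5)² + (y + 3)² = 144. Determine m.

m = 8 ± 12√2

For a tangent, require d(centre, line) = r = 12.
|1·5 − 1·(−3) − m| / √2 = 12
|m − (8)| = 12√2.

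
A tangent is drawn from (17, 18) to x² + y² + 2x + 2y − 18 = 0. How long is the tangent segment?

With centre O = (−1, −1), |OP|² = 685 and r² = 20.
The tangent meets the radius at right angles, so tangent² = |PO|² − r² = 685 − 20 = 665.

√665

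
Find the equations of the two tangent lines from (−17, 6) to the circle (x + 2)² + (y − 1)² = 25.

A line y − (6) = m(x − (−17)) is tangent when its distance from (−2, 1) is 5:
[m·(15) − (−5)]² = 25(m² + 1)
4m² + 3m = 0, so m = −3/4 or m = 0.
With m = −3/4: 3x + 4y = −27. With m = 0: y = 6.

3x + 4y = −27 and y = 6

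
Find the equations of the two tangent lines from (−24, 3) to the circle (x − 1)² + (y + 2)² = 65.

4x + 7y = −75 and x − 8y = −48

A line y − (3) = m(x − (−24)) is tangent when its distance from (1, −2) is √65:
[m·(25) − (−5)]² = 65(m² + 1)
56m² + 25m − 4 = 0, so m = −4/7 or m = 1/8.
With m = −4/7: 4x + 7y = −75. With m = 1/8: x − 8y = −48.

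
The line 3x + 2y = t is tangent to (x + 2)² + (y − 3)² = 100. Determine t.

Tangency holds when the distance from the centre (−2, 3) to the line equals the radius 10:
|3·(−2) + 2·3 − t| / √13 = 10
|t| = 10√13.

t = ±10√13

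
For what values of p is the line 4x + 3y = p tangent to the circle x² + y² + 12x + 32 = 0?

p = −34 or p = −14

For a tangent, require d(centre, line) = r = 2.
|4·(−6) + 3·0 − p| / √25 = 2
|p − (−24)| = 2·5, so p = −14 or p = −34.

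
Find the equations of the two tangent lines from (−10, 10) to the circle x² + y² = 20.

Let a tangent through (−10, 10) have slope m. Its distance from (0, 0) must equal 2√5:
[m·(10) − (−10)]² = 20(m² + 1)
2m² + 5m + 2 = 0, so m = −1/2 or m = −2.
Through (−10, 10) these give x + 2y = 10 and 2x + y = −10.

x + 2y = 10 and 2x + y = −10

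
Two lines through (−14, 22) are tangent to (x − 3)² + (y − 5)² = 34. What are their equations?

5x + 3y = −4 and 3x + 5y = 68

A line y − (22) = m(x − (−14)) is tangent when its distance from (3, 5) is √34:
[m·(17) − (−17)]² = 34(m² + 1)
15m² + 34m + 15 = 0, so m = −5/3 or m = −3/5.
Through (−14, 22) these give 5x + 3y = −4 and 3x + 5y = 68.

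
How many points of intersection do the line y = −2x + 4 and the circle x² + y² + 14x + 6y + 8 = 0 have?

Centre (−7, −3), r² = 50. Distance² from centre to line = (−21)²/5 = 441/5.
Since d² > r², the line lies outside the circle.

0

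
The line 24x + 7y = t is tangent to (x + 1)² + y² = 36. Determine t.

The line touches the circle iff its distance from (−1, 0) is 6:
|24·(−1) + 7·0 − t| / √625 = 6
|t − (−24)| = 6·25, so t = 126 or t = −174.

t = −174 or t = 126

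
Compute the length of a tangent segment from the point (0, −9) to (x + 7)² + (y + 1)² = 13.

10

With centre O = (−7, −1), |OP|² = 113 and r² = 13.
Power of the point: PT² = |PO|² − r² = 100, so PT = 10.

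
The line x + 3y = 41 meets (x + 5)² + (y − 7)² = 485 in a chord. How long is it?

The distance from (−5, 7) to the line is 25/√10, and r² = 485.
Chord = 2√(r² − d²) = 2·√(845/2) = 13√10.

13√10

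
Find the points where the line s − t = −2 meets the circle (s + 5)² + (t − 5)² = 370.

Substitute t = s + 2:
2s² + 4s − 336 = 0  ⟹  s² + 2s − 168 = 0
s = 12 or s = −14, giving (12, 14) and (−14, −12).

(−14, −12) and (12, 14)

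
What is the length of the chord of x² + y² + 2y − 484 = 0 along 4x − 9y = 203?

2√97

From the line, y = (−203 + 4x)/9. Substituting:
97x² − 1552x − 1649 = 0  ⟹  x² − 16x − 17 = 0
x = 17 or x = −1, giving (17, −15) and (−1, −23).
Chord length = distance between (17, −15) and (−1, −23) = √388 = 2√97.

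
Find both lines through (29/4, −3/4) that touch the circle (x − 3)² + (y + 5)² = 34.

3x + 5y = 18 and 5x + 3y = 34

Write the tangent as mx − y + (−3/4 − m·(29/4)) = 0 and set its distance from the centre to √34:
(−17/4m − (−17/4))² = 34(m² + 1)
15m² + 34m + 15 = 0, so m = −3/5 or m = −5/3.
Through (29/4, −3/4) these give 3x + 5y = 18 and 5x + 3y = 34.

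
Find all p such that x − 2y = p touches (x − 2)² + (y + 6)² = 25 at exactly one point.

Tangency holds when the distance from the centre (2, −6) to the line equals the radius 5:
|1·2 − 2·(−6) − p| / √5 = 5
|p − (14)| = 5√5.

p = 14 ± 5√5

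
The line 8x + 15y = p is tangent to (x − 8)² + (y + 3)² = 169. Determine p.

p = −202 or p = 240

Tangency holds when the distance from the centre (8, −3) to the line equals the radius 13:
|8·8 + 15·(−3) − p| / √289 = 13
|p − (19)| = 13·17, so p = 240 or p = −202.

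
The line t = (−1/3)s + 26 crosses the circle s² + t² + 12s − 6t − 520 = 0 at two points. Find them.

Substitute t = (78 − s)/3:
10s² − 30s = 0  ⟹  s² − 3s = 0
s = 3 or s = 0, giving (3, 25) and (0, 26).

(0, 26) and (3, 25)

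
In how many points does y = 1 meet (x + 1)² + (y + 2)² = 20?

Substituting the line into the circle gives x² + 2x − 10 = 0.
Discriminant = (2)² − 4·1·(−10) = 44 > 0.
Two real roots: the line is a secant.

2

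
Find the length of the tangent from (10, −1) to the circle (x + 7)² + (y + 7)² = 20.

√305

With centre O = (−7, −7), |OP|² = 325 and r² = 20.
Power of the point: PT² = |PO|² − r² = 305, so PT = √305.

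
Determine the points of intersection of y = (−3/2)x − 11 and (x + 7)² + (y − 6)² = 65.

(−14, 10) and (−6, −2)

From the line, y = (−22 − 3x)/2. Substituting:
13x² + 260x + 1092 = 0  ⟹  x² + 20x + 84 = 0
x = −6 or x = −14, giving (−6, −2) and (−14, 10).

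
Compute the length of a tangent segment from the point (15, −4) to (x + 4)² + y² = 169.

4√13

The centre is (−4, 0) and r = 13. The square of the distance from P to the centre is 361 + 16 = 377.
Power of the point: PT² = |PO|² − r² = 208, so PT = 4√13.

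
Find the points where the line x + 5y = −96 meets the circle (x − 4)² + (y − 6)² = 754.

Express y = (−96 − x)/5 and substitute into the circle:
26x² + 52x − 2574 = 0  ⟹  x² + 2x − 99 = 0
x = 9 or x = −11, giving (9, −21) and (−11, −17).

(−11, −17) and (9, −21)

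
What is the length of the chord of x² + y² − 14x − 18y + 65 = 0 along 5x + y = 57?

Centre (7, 9), r² = 65. Perpendicular distance d from centre to line = |−13| / √26 = 13/√26.
Half the chord is √(r² − d²) = √(117/2), so the full chord is 3√26.

3√26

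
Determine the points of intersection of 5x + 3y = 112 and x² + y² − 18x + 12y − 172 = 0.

Express y = (112 − 5x)/3 and substitute into the circle:
34x² − 1462x + 15028 = 0  ⟹  x² − 43x + 442 = 0
x = 26 or x = 17, giving (26, −6) and (17, 9).

(17, 9) and (26, −6)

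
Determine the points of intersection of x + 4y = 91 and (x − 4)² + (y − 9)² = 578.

Substitute y = (91 − x)/4:
17x² − 238x − 5967 = 0  ⟹  x² − 14x − 351 = 0
x = 27 or x = −13, giving (27, 16) and (−13, 26).

(−13, 26) and (27, 16)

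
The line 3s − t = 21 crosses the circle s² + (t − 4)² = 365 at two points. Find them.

Express t = 3s − 21 and substitute into the circle:
10s² − 150s + 260 = 0  ⟹  s² − 15s + 26 = 0
s = 13 or s = 2, giving (13, 18) and (2, −15).

(2, −15) and (13, 18)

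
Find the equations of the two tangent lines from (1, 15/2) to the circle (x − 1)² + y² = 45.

Let a tangent through (1, 15/2) have slope m. Its distance from (1, 0) must equal 3√5:
(0m − (−15/2))² = 45(m² + 1)
4m² − 1 = 0, so m = 1/2 or m = −1/2.
Through (1, 15/2) these give x − 2y = −14 and x + 2y = 16.

x − 2y = −14 and x + 2y = 16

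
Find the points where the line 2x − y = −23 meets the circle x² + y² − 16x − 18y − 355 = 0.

(−12, −1) and (4, 31)

Substitute y = 2x + 23:
5x² + 40x − 240 = 0  ⟹  x² + 8x − 48 = 0
x = 4 or x = −12, giving (4, 31) and (−12, −1).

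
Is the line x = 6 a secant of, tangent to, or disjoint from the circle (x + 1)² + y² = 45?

Centre (−1, 0), r² = 45. Distance² from centre to line = (−7)² = 49.
Since d² > r², the line lies outside the circle.

disjoint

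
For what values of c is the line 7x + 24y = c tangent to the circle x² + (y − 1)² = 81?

The line touches the circle iff its distance from (0, 1) is 9:
|7·0 + 24·1 − c| / √625 = 9
|c − (24)| = 9·25, so c = 249 or c = −201.

c = −201 or c = 249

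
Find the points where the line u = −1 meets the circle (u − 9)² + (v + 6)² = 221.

(−1, −17) and (−1, 5)

The line gives u = −1. Substituting into the circle:
v² + 12v − 85 = 0
v = 5 or v = −17, giving (−1, 5) and (−1, −17).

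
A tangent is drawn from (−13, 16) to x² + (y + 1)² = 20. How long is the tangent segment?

√438

Centre (0, −1), r² = 20. |PO|² = (−13)² + (17)² = 458.
By the tangent–radius right angle, tangent length = √(|PO|² − r²) = √438.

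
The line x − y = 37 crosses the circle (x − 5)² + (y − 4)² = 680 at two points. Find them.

(19, −18) and (27, −10)

Express y = x − 37 and substitute into the circle:
2x² − 92x + 1026 = 0  ⟹  x² − 46x + 513 = 0
x = 27 or x = 19, giving (27, −10) and (19, −18).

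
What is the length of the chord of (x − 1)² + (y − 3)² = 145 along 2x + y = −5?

10√5

The distance from (1, 3) to the line is 10/√5, and r² = 145.
Chord = 2√(r² − d²) = 2·√(125) = 10√5.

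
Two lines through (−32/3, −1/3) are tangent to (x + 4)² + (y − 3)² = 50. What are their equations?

Write the tangent as mx − y + (−1/3 − m·(−32/3)) = 0 and set its distance from the centre to 5√2:
[m·(20/3) − (10/3)]² = 50(m² + 1)
m² + 8m + 7 = 0, so m = −1 or m = −7.
With m = −1: x + y = −11. With m = −7: 7x + y = −75.

x + y = −11 and 7x + y = −75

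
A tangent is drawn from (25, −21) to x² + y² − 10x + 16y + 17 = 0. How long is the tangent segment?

√497

With centre O = (5, −8), |OP|² = 569 and r² = 72.
The tangent meets the radius at right angles, so tangent² = |PO|² − r² = 569 − 72 = 497.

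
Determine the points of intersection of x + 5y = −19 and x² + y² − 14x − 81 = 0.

Express y = (−19 − x)/5 and substitute into the circle:
26x² − 312x − 1664 = 0  ⟹  x² − 12x − 64 = 0
x = 16 or x = −4, giving (16, −7) and (−4, −3).

(−4, −3) and (16, −7)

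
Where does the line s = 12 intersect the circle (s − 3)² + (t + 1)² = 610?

The line gives s = 12. Substituting into the circle:
t² + 2t − 528 = 0
t = 22 or t = −24, giving (12, 22) and (12, −24).

(12, −24) and (12, 22)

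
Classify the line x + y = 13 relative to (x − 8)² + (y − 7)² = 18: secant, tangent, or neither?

Substituting the line into the circle gives 2x² − 28x + 82 = 0.
Δ = 784 − 656 = 128.
Two real roots: the line is a secant.

secant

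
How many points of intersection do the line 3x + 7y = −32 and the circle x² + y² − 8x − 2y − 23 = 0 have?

0

d² = (3·4 + 7·1 − (−32))²/58 = 2601/58; r² = 40.
Since d² > r², the line lies outside the circle.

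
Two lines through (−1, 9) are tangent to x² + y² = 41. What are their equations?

5x − 4y = −41 and 4x + 5y = 41

Write the tangent as mx − y + (9 − m·(−1)) = 0 and set its distance from the centre to √41:
[m·(1) − (−9)]² = 41(m² + 1)
20m² − 9m − 20 = 0, so m = 5/4 or m = −4/5.
With m = 5/4: 5x − 4y = −41. With m = −4/5: 4x + 5y = 41.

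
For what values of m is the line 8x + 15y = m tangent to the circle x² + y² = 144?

m = −204 or m = 204

Tangency holds when the distance from the centre (0, 0) to the line equals the radius 12:
|8·0 + 15·0 − m| / √289 = 12
|m| = 12·17, so m = 204 or m = −204.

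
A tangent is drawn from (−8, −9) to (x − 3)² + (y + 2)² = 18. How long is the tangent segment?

With centre O = (3, −2), |OP|² = 170 and r² = 18.
Power of the point: PT² = |PO|² − r² = 152, so PT = 2√38.

2√38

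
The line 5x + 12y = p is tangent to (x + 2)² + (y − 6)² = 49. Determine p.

For a tangent, require d(centre, line) = r = 7.
|5·(−2) + 12·6 − p| / √169 = 7
|p − (62)| = 7·13, so p = 153 or p = −29.

p = −29 or p = 153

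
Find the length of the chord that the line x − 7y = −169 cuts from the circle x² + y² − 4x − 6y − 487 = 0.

The distance from (2, 3) to the line is 150/√50, and r² = 500.
Half the chord is √(r² − d²) = √(50), so the full chord is 10√2.

10√2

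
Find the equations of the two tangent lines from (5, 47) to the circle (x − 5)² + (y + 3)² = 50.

Let a tangent through (5, 47) have slope m. Its distance from (5, −3) must equal 5√2:
(0m − (−50))² = 50(m² + 1)
m² − 49 = 0, so m = 7 or m = −7.
With m = 7: 7x − y = −12. With m = −7: 7x + y = 82.

7x − y = −12 and 7x + y = 82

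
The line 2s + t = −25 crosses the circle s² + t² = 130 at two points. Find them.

(−11, −3) and (−9, −7)

Express t = −2s − 25 and substitute into the circle:
5s² + 100s + 495 = 0  ⟹  s² + 20s + 99 = 0
s = −9 or s = −11, giving (−9, −7) and (−11, −3).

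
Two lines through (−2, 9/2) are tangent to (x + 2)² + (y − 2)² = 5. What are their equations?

Write the tangent as mx − y + (9/2 − m·(−2)) = 0 and set its distance from the centre to √5:
[m·(0) − (−5/2)]² = 5(m² + 1)
4m² − 1 = 0, so m = −1/2 or m = 1/2.
With m = −1/2: x + 2y = 7. With m = 1/2: x − 2y = −11.

x + 2y = 7 and x − 2y = −11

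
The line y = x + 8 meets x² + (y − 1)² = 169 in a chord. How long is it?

From the line, y = x + 8. Substituting:
2x² + 14x − 120 = 0  ⟹  x² + 7x − 60 = 0
x = 5 or x = −12, giving (5, 13) and (−12, −4).
|(5, 13) − (−12, −4)| = √((17)² + (17)²) = 17√2.

17√2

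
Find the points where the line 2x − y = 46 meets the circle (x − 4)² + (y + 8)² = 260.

(12, −22) and (20, −6)

From the line, y = 2x − 46. Substituting:
5x² − 160x + 1200 = 0  ⟹  x² − 32x + 240 = 0
x = 20 or x = 12, giving (20, −6) and (12, −22).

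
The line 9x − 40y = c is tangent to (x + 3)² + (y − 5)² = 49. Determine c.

c = −514 or c = 60

Tangency holds when the distance from the centre (−3, 5) to the line equals the radius 7:
|9·(−3) − 40·5 − c| / √1681 = 7
|c − (−227)| = 7·41, so c = 60 or c = −514.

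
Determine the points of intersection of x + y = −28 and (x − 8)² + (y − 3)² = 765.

Substitute y = −x − 28:
2x² + 46x + 260 = 0  ⟹  x² + 23x + 130 = 0
x = −10 or x = −13, giving (−10, −18) and (−13, −15).

(−13, −15) and (−10, −18)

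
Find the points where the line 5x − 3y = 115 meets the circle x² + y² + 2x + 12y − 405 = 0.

From the line, y = (−115 + 5x)/3. Substituting:
34x² − 952x + 5440 = 0  ⟹  x² − 28x + 160 = 0
x = 20 or x = 8, giving (20, −5) and (8, −25).

(8, −25) and (20, −5)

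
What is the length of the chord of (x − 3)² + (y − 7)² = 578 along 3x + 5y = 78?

Centre (3, 7), r² = 578. Perpendicular distance d from centre to line = |−34| / √34 = 34/√34.
Chord = 2√(r² − d²) = 2·√(544) = 8√34.

8√34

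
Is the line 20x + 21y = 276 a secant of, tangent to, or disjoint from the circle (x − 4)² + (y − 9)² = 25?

secant

d² = (20·4 + 21·9 − (276))²/841 = 49/841; r² = 25.
Since d² < r², the line cuts the circle twice.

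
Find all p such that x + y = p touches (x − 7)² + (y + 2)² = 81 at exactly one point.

p = 5 ± 9√2

Tangency holds when the distance from the centre (7, −2) to the line equals the radius 9:
|1·7 + 1·(−2) − p| / √2 = 9
|p − (5)| = 9√2.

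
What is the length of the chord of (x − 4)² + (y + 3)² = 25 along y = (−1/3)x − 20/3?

The distance from (4, −3) to the line is 15/√10, and r² = 25.
Half the chord is √(r² − d²) = √(5/2), so the full chord is √10.

√10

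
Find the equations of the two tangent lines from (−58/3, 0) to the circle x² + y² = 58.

3x + 7y = −58 and 3x − 7y = −58

Let a tangent through (−58/3, 0) have slope m. Its distance from (0, 0) must equal √58:
[m·(58/3) − (0)]² = 58(m² + 1)
49m² − 9 = 0, so m = −3/7 or m = 3/7.
With m = −3/7: 3x + 7y = −58. With m = 3/7: 3x − 7y = −58.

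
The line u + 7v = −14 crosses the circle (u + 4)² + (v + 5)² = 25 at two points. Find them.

(−7, −1) and (0, −2)

Substitute v = (−14 − u)/7:
50u² + 350u = 0  ⟹  u² + 7u = 0
u = 0 or u = −7, giving (0, −2) and (−7, −1).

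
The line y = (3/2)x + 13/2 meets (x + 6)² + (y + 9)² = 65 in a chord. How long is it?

Substitute y = (13 + 3x)/2:
13x² + 234x + 845 = 0  ⟹  x² + 18x + 65 = 0
x = −5 or x = −13, giving (−5, −1) and (−13, −13).
|(−5, −1) − (−13, −13)| = √((8)² + (12)²) = 4√13.

4√13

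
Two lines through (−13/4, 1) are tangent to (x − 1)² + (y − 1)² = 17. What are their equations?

4x + y = −12 and 4x − y = −14

Let a tangent through (−13/4, 1) have slope m. Its distance from (1, 1) must equal √17:
[m·(17/4) − (0)]² = 17(m² + 1)
m² − 16 = 0, so m = −4 or m = 4.
With m = −4: 4x + y = −12. With m = 4: 4x − y = −14.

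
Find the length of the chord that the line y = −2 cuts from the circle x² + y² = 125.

Centre (0, 0), r² = 125. Perpendicular distance d from centre to line = |2| / √1 = 2.
Chord = 2√(r² − d²) = 2·√(121) = 22.

22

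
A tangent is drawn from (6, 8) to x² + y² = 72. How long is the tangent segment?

With centre O = (0, 0), |OP|² = 100 and r² = 72.
Power of the point: PT² = |PO|² − r² = 28, so PT = 2√7.

2√7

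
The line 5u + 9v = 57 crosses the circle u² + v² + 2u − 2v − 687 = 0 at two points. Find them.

Substitute v = (57 − 5u)/9:
106u² − 318u − 53424 = 0  ⟹  u² − 3u − 504 = 0
u = 24 or u = −21, giving (24, −7) and (−21, 18).

(−21, 18) and (24, −7)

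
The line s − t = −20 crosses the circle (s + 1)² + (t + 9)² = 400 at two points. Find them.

(−17, 3) and (−13, 7)

Express t = s + 20 and substitute into the circle:
2s² + 60s + 442 = 0  ⟹  s² + 30s + 221 = 0
s = −13 or s = −17, giving (−13, 7) and (−17, 3).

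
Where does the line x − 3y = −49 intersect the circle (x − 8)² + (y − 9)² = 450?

(−13, 12) and (23, 24)

Substitute y = (49 + x)/3:
10x² − 100x − 2990 = 0  ⟹  x² − 10x − 299 = 0
x = 23 or x = −13, giving (23, 24) and (−13, 12).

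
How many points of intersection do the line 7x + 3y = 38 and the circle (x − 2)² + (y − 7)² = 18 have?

Substituting the line into the circle gives 58x² − 274x + 163 = 0.
Δ = 75076 − 37816 = 37260.
Two real roots: the line is a secant.

2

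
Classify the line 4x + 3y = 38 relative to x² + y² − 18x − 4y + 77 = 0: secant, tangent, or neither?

secant

Substituting the line into the circle gives 25x² − 418x + 1681 = 0.
Δ = 174724 − 168100 = 6624.
Two real roots: the line is a secant.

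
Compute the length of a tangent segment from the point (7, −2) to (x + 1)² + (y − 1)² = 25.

Centre (−1, 1), r² = 25. |PO|² = (8)² + (−3)² = 73.
Power of the point: PT² = |PO|² − r² = 48, so PT = 4√3.

4√3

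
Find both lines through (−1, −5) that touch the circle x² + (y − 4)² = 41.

5x + 4y = −25 and 4x − 5y = 21

Let a tangent through (−1, −5) have slope m. Its distance from (0, 4) must equal √41:
[m·(1) − (9)]² = 41(m² + 1)
20m² + 9m − 20 = 0, so m = −5/4 or m = 4/5.
Through (−1, −5) these give 5x + 4y = −25 and 4x − 5y = 21.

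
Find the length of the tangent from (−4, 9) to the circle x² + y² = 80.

√17

With centre O = (0, 0), |OP|² = 97 and r² = 80.
Power of the point: PT² = |PO|² − r² = 17, so PT = √17.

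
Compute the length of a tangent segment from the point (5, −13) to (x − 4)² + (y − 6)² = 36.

√326

With centre O = (4, 6), |OP|² = 362 and r² = 36.
By the tangent–radius right angle, tangent length = √(|PO|² − r²) = √326.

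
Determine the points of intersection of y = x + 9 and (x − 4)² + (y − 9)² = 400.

(−12, −3) and (16, 25)

Express y = x + 9 and substitute into the circle:
2x² − 8x − 384 = 0  ⟹  x² − 4x − 192 = 0
x = 16 or x = −12, giving (16, 25) and (−12, −3).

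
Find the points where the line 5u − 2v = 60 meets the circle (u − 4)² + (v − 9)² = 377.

From the line, v = (−60 + 5u)/2. Substituting:
29u² − 812u + 4640 = 0  ⟹  u² − 28u + 160 = 0
u = 20 or u = 8, giving (20, 20) and (8, −10).

(8, −10) and (20, 20)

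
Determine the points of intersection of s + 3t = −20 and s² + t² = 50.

Express t = (−20 − s)/3 and substitute into the circle:
10s² + 40s − 50 = 0  ⟹  s² + 4s − 5 = 0
s = 1 or s = −5, giving (1, −7) and (−5, −5).

(−5, −5) and (1, −7)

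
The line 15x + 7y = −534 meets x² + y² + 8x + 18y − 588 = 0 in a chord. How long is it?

Substitute y = (−534 − 15x)/7:
274x² + 14522x + 189060 = 0  ⟹  x² + 53x + 690 = 0
x = −23 or x = −30, giving (−23, −27) and (−30, −12).
Chord length = distance between (−23, −27) and (−30, −12) = √274 = √274.

√274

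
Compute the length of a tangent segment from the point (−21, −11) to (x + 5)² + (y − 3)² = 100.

The centre is (−5, 3) and r = 10. The square of the distance from P to the centre is 256 + 196 = 452.
The tangent meets the radius at right angles, so tangent² = |PO|² − r² = 452 − 100 = 352.

4√22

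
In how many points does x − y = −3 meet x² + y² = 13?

Centre (0, 0), r² = 13. Distance² from centre to line = (3)²/2 = 9/2.
Since d² < r², the line cuts the circle twice.

2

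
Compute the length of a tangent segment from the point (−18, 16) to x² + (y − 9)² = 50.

√323

Centre (0, 9), r² = 50. |PO|² = (−18)² + (7)² = 373.
By the tangent–radius right angle, tangent length = √(|PO|² − r²) = √323.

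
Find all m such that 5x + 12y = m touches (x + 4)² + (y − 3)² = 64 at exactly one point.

m = −88 or m = 120

For a tangent, require d(centre, line) = r = 8.
|5·(−4) + 12·3 − m| / √169 = 8
|m − (16)| = 8·13, so m = 120 or m = −88.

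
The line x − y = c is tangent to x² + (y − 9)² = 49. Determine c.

Tangency holds when the distance from the centre (0, 9) to the line equals the radius 7:
|1·0 − 1·9 − c| / √2 = 7
|c − (−9)| = 7√2.

c = −9 ± 7√2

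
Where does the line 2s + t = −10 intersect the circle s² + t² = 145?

From the line, t = −2s − 10. Substituting:
5s² + 40s − 45 = 0  ⟹  s² + 8s − 9 = 0
s = 1 or s = −9, giving (1, −12) and (−9, 8).

(−9, 8) and (1, −12)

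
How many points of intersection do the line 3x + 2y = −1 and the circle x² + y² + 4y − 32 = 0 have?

2

Substituting the line into the circle gives 13x² − 18x − 135 = 0.
Δ = 324 − (−7020) = 7344.
Two real roots: the line is a secant.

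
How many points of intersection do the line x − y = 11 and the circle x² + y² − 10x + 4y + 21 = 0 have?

d² = (1·5 − 1·(−2) − (11))²/2 = 8; r² = 8.
Since d² = r², the line is tangent.

1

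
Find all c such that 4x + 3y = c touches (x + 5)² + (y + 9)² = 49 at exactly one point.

For a tangent, require d(centre, line) = r = 7.
|4·(−5) + 3·(−9) − c| / √25 = 7
|c − (−47)| = 7·5, so c = −12 or c = −82.

c = −82 or c = −12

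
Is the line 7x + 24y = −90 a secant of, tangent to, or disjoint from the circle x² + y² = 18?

secant

d² = (7·0 + 24·0 − (−90))²/625 = 324/25; r² = 18.
Since d² < r², the line cuts the circle twice.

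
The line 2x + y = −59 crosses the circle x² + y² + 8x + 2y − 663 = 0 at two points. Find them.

(−30, 1) and (−18, −23)

Express y = −2x − 59 and substitute into the circle:
5x² + 240x + 2700 = 0  ⟹  x² + 48x + 540 = 0
x = −18 or x = −30, giving (−18, −23) and (−30, 1).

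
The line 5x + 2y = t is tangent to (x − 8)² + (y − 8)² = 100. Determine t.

t = 56 ± 10√29

For a tangent, require d(centre, line) = r = 10.
|5·8 + 2·8 − t| / √29 = 10
|t − (56)| = 10√29.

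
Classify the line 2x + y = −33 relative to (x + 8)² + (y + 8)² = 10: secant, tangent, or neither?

Substituting the line into the circle gives 5x² + 116x + 679 = 0.
Discriminant = (116)² − 4·5·(679) = −124 < 0.
No real roots: the line does not meet the circle.

neither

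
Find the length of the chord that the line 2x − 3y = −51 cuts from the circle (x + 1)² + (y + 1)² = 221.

Centre (−1, −1), r² = 221. Perpendicular distance d from centre to line = |52| / √13 = 52/√13.
Half the chord is √(r² − d²) = √(13), so the full chord is 2√13.

2√13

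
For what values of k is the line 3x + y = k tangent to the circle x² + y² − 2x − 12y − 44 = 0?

For a tangent, require d(centre, line) = r = 9.
|3·1 + 1·6 − k| / √10 = 9
|k − (9)| = 9√10.

k = 9 ± 9√10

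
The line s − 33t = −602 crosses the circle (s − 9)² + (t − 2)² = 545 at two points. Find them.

(−8, 18) and (25, 19)

Express t = (602 + s)/33 and substitute into the circle:
1090s² − 18530s − 218000 = 0  ⟹  s² − 17s − 200 = 0
s = 25 or s = −8, giving (25, 19) and (−8, 18).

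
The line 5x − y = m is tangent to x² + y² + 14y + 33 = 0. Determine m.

For a tangent, require d(centre, line) = r = 4.
|5·0 − 1·(−7) − m| / √26 = 4
|m − (7)| = 4√26.

m = 7 ± 4√26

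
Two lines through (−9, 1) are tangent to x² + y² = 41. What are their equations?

Let a tangent through (−9, 1) have slope m. Its distance from (0, 0) must equal √41:
(9m − (−1))² = 41(m² + 1)
20m² + 9m − 20 = 0, so m = 4/5 or m = −5/4.
With m = 4/5: 4x − 5y = −41. With m = −5/4: 5x + 4y = −41.

4x − 5y = −41 and 5x + 4y = −41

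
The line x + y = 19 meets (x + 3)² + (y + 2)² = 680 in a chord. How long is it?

28√2

The distance from (−3, −2) to the line is 24/√2, and r² = 680.
Chord = 2√(r² − d²) = 2·√(392) = 28√2.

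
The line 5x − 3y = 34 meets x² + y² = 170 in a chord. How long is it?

4√34

Centre (0, 0), r² = 170. Perpendicular distance d from centre to line = |−34| / √34 = 34/√34.
Chord = 2√(r² − d²) = 2·√(136) = 4√34.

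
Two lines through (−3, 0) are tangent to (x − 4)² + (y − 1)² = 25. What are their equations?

Let a tangent through (−3, 0) have slope m. Its distance from (4, 1) must equal 5:
[m·(7) − (1)]² = 25(m² + 1)
12m² − 7m − 12 = 0, so m = 4/3 or m = −3/4.
Through (−3, 0) these give 4x − 3y = −12 and 3x + 4y = −9.

4x − 3y = −12 and 3x + 4y = −9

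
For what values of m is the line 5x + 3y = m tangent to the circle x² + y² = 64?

Tangency holds when the distance from the centre (0, 0) to the line equals the radius 8:
|5·0 + 3·0 − m| / √34 = 8
|m| = 8√34.

m = ±8√34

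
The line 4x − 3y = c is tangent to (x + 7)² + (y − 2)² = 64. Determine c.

c = −74 or c = 6

The line touches the circle iff its distance from (−7, 2) is 8:
|4·(−7) − 3·2 − c| / √25 = 8
|c − (−34)| = 8·5, so c = 6 or c = −74.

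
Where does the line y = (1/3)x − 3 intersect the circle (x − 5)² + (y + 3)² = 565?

(−18, −9) and (27, 6)

Substitute y = (−9 + x)/3:
10x² − 90x − 4860 = 0  ⟹  x² − 9x − 486 = 0
x = 27 or x = −18, giving (27, 6) and (−18, −9).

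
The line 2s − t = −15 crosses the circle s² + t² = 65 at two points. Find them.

(−8, −1) and (−4, 7)

From the line, t = 2s + 15. Substituting:
5s² + 60s + 160 = 0  ⟹  s² + 12s + 32 = 0
s = −4 or s = −8, giving (−4, 7) and (−8, −1).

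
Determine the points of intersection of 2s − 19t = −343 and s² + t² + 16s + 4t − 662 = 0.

(−29, 15) and (9, 19)

Substitute t = (343 + 2s)/19:
365s² + 7300s − 95265 = 0  ⟹  s² + 20s − 261 = 0
s = 9 or s = −29, giving (9, 19) and (−29, 15).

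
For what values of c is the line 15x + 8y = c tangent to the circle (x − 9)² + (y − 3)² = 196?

For a tangent, require d(centre, line) = r = 14.
|15·9 + 8·3 − c| / √289 = 14
|c − (159)| = 14·17, so c = 397 or c = −79.

c = −79 or c = 397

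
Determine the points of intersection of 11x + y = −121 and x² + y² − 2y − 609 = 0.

Substitute y = −11x − 121:
122x² + 2684x + 14274 = 0  ⟹  x² + 22x + 117 = 0
x = −9 or x = −13, giving (−9, −22) and (−13, 22).

(−13, 22) and (−9, −22)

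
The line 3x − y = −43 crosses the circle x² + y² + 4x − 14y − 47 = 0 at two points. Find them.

From the line, y = 3x + 43. Substituting:
10x² + 220x + 1200 = 0  ⟹  x² + 22x + 120 = 0
x = −10 or x = −12, giving (−10, 13) and (−12, 7).

(−12, 7) and (−10, 13)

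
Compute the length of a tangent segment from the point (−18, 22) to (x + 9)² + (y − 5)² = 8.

√362

Centre (−9, 5), r² = 8. |PO|² = (−9)² + (17)² = 370.
The tangent meets the radius at right angles, so tangent² = |PO|² − r² = 370 − 8 = 362.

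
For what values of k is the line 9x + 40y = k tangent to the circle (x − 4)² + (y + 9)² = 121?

For a tangent, require d(centre, line) = r = 11.
|9·4 + 40·(−9) − k| / √1681 = 11
|k − (−324)| = 11·41, so k = 127 or k = −775.

k = −775 or k = 127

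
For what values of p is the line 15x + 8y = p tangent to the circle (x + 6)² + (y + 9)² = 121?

Tangency holds when the distance from the centre (−6, −9) to the line equals the radius 11:
|15·(−6) + 8·(−9) − p| / √289 = 11
|p − (−162)| = 11·17, so p = 25 or p = −349.

p = −349 or p = 25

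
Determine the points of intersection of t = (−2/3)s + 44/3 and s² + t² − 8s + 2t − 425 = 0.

(−5, 18) and (25, −2)

Substitute t = (44 − 2s)/3:
13s² − 260s − 1625 = 0  ⟹  s² − 20s − 125 = 0
s = 25 or s = −5, giving (25, −2) and (−5, 18).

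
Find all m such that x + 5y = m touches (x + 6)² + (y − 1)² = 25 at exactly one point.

For a tangent, require d(centre, line) = r = 5.
|1·(−6) + 5·1 − m| / √26 = 5
|m − (−1)| = 5√26.

m = −1 ± 5√26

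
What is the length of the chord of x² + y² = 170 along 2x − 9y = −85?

2√85

The distance from (0, 0) to the line is 85/√85, and r² = 170.
Half the chord is √(r² − d²) = √(85), so the full chord is 2√85.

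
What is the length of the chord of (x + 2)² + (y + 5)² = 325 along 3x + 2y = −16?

Centre (−2, −5), r² = 325. Perpendicular distance d from centre to line = |0| / √13 = 0/√13.
Chord = 2√(r² − d²) = 2·√(325) = 10√13.

10√13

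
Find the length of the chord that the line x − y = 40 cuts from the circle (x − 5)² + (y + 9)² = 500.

18√2

The distance from (5, −9) to the line is 26/√2, and r² = 500.
Half the chord is √(r² − d²) = √(162), so the full chord is 18√2.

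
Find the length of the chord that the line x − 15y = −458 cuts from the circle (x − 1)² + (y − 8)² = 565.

√226

The distance from (1, 8) to the line is 339/√226, and r² = 565.
Half the chord is √(r² − d²) = √(113/2), so the full chord is √226.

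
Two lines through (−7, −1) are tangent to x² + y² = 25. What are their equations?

4x − 3y = −25 and 3x + 4y = −25

Let a tangent through (−7, −1) have slope m. Its distance from (0, 0) must equal 5:
[m·(7) − (1)]² = 25(m² + 1)
12m² − 7m − 12 = 0, so m = 4/3 or m = −3/4.
Through (−7, −1) these give 4x − 3y = −25 and 3x + 4y = −25.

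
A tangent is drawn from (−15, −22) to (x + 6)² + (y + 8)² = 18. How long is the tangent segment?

√259

Centre (−6, −8), r² = 18. |PO|² = (−9)² + (−14)² = 277.
The tangent meets the radius at right angles, so tangent² = |PO|² − r² = 277 − 18 = 259.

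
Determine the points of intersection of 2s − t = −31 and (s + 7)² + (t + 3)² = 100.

(−17, −3) and (−13, 5)

Express t = 2s + 31 and substitute into the circle:
5s² + 150s + 1105 = 0  ⟹  s² + 30s + 221 = 0
s = −13 or s = −17, giving (−13, 5) and (−17, −3).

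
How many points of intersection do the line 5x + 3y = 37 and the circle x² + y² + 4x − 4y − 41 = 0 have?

0

Substituting the line into the circle gives 34x² − 274x + 556 = 0.
Discriminant = (−274)² − 4·34·(556) = −540 < 0.
No real roots: the line does not meet the circle.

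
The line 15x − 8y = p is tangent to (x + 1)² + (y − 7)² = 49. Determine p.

p = −190 or p = 48

Tangency holds when the distance from the centre (−1, 7) to the line equals the radius 7:
|15·(−1) − 8·7 − p| / √289 = 7
|p − (−71)| = 7·17, so p = 48 or p = −190.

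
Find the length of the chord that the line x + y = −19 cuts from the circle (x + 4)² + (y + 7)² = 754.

38√2

Express y = −x − 19 and substitute into the circle:
2x² + 32x − 594 = 0  ⟹  x² + 16x − 297 = 0
x = 11 or x = −27, giving (11, −30) and (−27, 8).
|(11, −30) − (−27, 8)| = √((38)² + (−38)²) = 38√2.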